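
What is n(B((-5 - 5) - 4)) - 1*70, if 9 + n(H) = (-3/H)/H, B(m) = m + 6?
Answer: -5059/64 ≈ -79.047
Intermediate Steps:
B(m) = 6 + m
n(H) = -9 - 3/H² (n(H) = -9 + (-3/H)/H = -9 - 3/H²)
n(B((-5 - 5) - 4)) - 1*70 = (-9 - 3/(6 + ((-5 - 5) - 4))²) - 1*70 = (-9 - 3/(6 + (-10 - 4))²) - 70 = (-9 - 3/(6 - 14)²) - 70 = (-9 - 3/(-8)²) - 70 = (-9 - 3*1/64) - 70 = (-9 - 3/64) - 70 = -579/64 - 70 = -5059/64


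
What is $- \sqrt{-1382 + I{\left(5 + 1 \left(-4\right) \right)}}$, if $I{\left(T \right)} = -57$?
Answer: $- i \sqrt{1439} \approx - 37.934 i$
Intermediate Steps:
$- \sqrt{-1382 + I{\left(5 + 1 \left(-4\right) \right)}} = - \sqrt{-1382 - 57} = - \sqrt{-1439} = - i \sqrt{1439}$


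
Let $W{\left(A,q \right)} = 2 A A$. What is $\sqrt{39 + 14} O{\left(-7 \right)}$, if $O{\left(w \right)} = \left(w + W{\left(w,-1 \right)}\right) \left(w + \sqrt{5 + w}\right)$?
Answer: $91 \sqrt{53} \left(-7 + i \sqrt{2}\right) \approx -4637.4 + 936.9 i$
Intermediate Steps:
$W{\left(A,q \right)} = 2 A^{2}$
$O{\left(w \right)} = \left(w + \sqrt{5 + w}\right) \left(w + 2 w^{2}\right)$ ($O{\left(w \right)} = \left(w + 2 w^{2}\right) \left(w + \sqrt{5 + w}\right) = \left(w + \sqrt{5 + w}\right) \left(w + 2 w^{2}\right)$)
$\sqrt{39 + 14} O{\left(-7 \right)} = \sqrt{39 + 14} \left(- 7 \left(-7 + \sqrt{5 - 7} + 2 \left(-7\right)^{2} + 2 \left(-7\right) \sqrt{5 - 7}\right)\right) = \sqrt{53} \left(- 7 \left(-7 + \sqrt{-2} + 2 \cdot 49 + 2 \left(-7\right) \sqrt{-2}\right)\right) = \sqrt{53} \left(- 7 \left(-7 + i \sqrt{2} + 98 + 2 \left(-7\right) i \sqrt{2}\right)\right) = \sqrt{53} \left(- 7 \left(-7 + i \sqrt{2} + 98 - 14 i \sqrt{2}\right)\right) = \sqrt{53} \left(- 7 \left(91 - 13 i \sqrt{2}\right)\right) = \sqrt{53} \left(-637 + 91 i \sqrt{2}\right)$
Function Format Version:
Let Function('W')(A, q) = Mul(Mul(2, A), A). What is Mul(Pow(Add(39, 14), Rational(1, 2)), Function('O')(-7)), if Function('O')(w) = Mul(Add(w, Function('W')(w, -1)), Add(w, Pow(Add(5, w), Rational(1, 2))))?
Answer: Mul(91, Pow(53, Rational(1, 2)), Add(-7, Mul(I, Pow(2, Rational(1, 2))))) ≈ Add(-4637.4, Mul(936.90, I))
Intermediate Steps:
Function('W')(A, q) = Mul(2, Pow(A, 2))
Function('O')(w) = Mul(Add(w, Pow(Add(5, w), Rational(1, 2))), Add(w, Mul(2, Pow(w, 2)))) (Function('O')(w) = Mul(Add(w, Mul(2, Pow(w, 2))), Add(w, Pow(Add(5, w), Rational(1, 2)))) = Mul(Add(w, Pow(Add(5, w), Rational(1, 2))), Add(w, Mul(2, Pow(w, 2)))))
Mul(Pow(Add(39, 14), Rational(1, 2)), Function('O')(-7)) = Mul(Pow(Add(39, 14), Rational(1, 2)), Mul(-7, Add(-7, Pow(Add(5, -7), Rational(1, 2)), Mul(2, Pow(-7, 2)), Mul(2, -7, Pow(Add(5, -7), Rational(1, 2)))))) = Mul(Pow(53, Rational(1, 2)), Mul(-7, Add(-7, Pow(-2, Rational(1, 2)), Mul(2, 49), Mul(2, -7, Pow(-2, Rational(1, 2)))))) = Mul(Pow(53, Rational(1, 2)), Mul(-7, Add(-7, Mul(I, Pow(2, Rational(1, 2))), 98, Mul(2, -7, Mul(I, Pow(2, Rational(1, 2))))))) = Mul(Pow(53, Rational(1, 2)), Mul(-7, Add(-7, Mul(I, Pow(2, Rational(1, 2))), 98, Mul(-14, I, Pow(2, Rational(1, 2)))))) = Mul(Pow(53, Rational(1, 2)), Mul(-7, Add(91, Mul(-13, I, Pow(2, Rational(1, 2)))))) = Mul(Pow(53, Rational(1, 2)), Add(-637, Mul(91, I, Pow(2, Rational(1, 2)))))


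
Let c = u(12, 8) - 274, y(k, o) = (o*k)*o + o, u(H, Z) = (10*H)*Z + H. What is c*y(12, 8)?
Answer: 541648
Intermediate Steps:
u(H, Z) = H + 10*H*Z (u(H, Z) = 10*H*Z + H = H + 10*H*Z)
y(k, o) = o + k*o² (y(k, o) = (k*o)*o + o = k*o² + o = o + k*o²)
c = 698 (c = 12*(1 + 10*8) - 274 = 12*(1 + 80) - 274 = 12*81 - 274 = 972 - 274 = 698)
c*y(12, 8) = 698*(8*(1 + 12*8)) = 698*(8*(1 + 96)) = 698*(8*97) = 698*776 = 541648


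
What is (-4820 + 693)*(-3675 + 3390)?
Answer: 1176195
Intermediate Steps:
(-4820 + 693)*(-3675 + 3390) = -4127*(-285) = 1176195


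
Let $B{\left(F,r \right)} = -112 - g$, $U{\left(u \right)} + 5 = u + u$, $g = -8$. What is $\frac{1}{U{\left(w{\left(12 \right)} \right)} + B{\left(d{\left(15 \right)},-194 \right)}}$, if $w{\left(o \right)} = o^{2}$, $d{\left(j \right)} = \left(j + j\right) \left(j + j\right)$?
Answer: $\frac{1}{179} \approx 0.0055866$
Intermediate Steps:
$d{\left(j \right)} = 4 j^{2}$ ($d{\left(j \right)} = 2 j 2 j = 4 j^{2}$)
$U{\left(u \right)} = -5 + 2 u$ ($U{\left(u \right)} = -5 + \left(u + u\right) = -5 + 2 u$)
$B{\left(F,r \right)} = -104$ ($B{\left(F,r \right)} = -112 - -8 = -112 + 8 = -104$)
$\frac{1}{U{\left(w{\left(12 \right)} \right)} + B{\left(d{\left(15 \right)},-194 \right)}} = \frac{1}{\left(-5 + 2 \cdot 12^{2}\right) - 104} = \frac{1}{\left(-5 + 2 \cdot 144\right) - 104} = \frac{1}{\left(-5 + 288\right) - 104} = \frac{1}{283 - 104} = \frac{1}{179}$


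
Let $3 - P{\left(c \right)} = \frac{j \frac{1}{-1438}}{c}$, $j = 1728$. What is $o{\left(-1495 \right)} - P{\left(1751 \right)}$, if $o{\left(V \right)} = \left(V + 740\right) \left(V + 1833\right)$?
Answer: $- \frac{321280076881}{1258969} \approx -2.5519 \cdot 10^{5}$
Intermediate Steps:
$o{\left(V \right)} = \left(740 + V\right) \left(1833 + V\right)$
$P{\left(c \right)} = 3 + \frac{864}{719 c}$ ($P{\left(c \right)} = 3 - \frac{1728 \frac{1}{-1438}}{c} = 3 - \frac{1728 \left(- \frac{1}{1438}\right)}{c} = 3 - - \frac{864}{719 c} = 3 + \frac{864}{719 c}$)
$o{\left(-1495 \right)} - P{\left(1751 \right)} = \left(1356420 + \left(-1495\right)^{2} + 2573 \left(-1495\right)\right) - \left(3 + \frac{864}{719 \cdot 1751}\right) = \left(1356420 + 2235025 - 3846635\right) - \left(3 + \frac{864}{719} \cdot \frac{1}{1751}\right) = -255190 - \left(3 + \frac{864}{1258969}\right) = -255190 - \frac{3777771}{1258969} = - \frac{321280076881}{1258969}$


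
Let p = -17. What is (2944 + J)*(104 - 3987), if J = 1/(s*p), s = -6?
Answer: -1166022187/102 ≈ -1.1432e+7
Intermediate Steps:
J = 1/102 (J = 1/(-6*(-17)) = 1/102 ≈ 0.0098039)
(2944 + J)*(104 - 3987) = (2944 + 1/102)*(104 - 3987) = (300289/102)*(-3883) = -1166022187/102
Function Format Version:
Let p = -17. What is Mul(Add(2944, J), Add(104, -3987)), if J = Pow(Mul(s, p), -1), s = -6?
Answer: Rational(-1166022187, 102) ≈ -1.1432e+7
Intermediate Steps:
J = Rational(1, 102) (J = Pow(Mul(-6, -17), -1) = Pow(102, -1) = Rational(1, 102) ≈ 0.0098039)
Mul(Add(2944, J), Add(104, -3987)) = Mul(Add(2944, Rational(1, 102)), Add(104, -3987)) = Mul(Rational(300289, 102), -3883) = Rational(-1166022187, 102)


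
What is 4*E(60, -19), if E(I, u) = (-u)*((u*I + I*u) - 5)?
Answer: -173660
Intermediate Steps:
E(I, u) = -u*(-5 + 2*I*u) (E(I, u) = (-u)*((I*u + I*u) - 5) = (-u)*(2*I*u - 5) = (-u)*(-5 + 2*I*u) = -u*(-5 + 2*I*u))
4*E(60, -19) = 4*(-19*(5 - 2*60*(-19))) = 4*(-19*(5 + 2280)) = 4*(-19*2285) = 4*(-43415) = -173660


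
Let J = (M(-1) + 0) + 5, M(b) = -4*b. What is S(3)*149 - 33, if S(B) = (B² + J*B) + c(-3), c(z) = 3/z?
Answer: 5182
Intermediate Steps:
J = 9 (J = (-4*(-1) + 0) + 5 = (4 + 0) + 5 = 4 + 5 = 9)
S(B) = -1 + B² + 9*B (S(B) = (B² + 9*B) + 3/(-3) = (B² + 9*B) + 3*(-⅓) = (B² + 9*B) - 1 = -1 + B² + 9*B)
S(3)*149 - 33 = (-1 + 3² + 9*3)*149 - 33 = (-1 + 9 + 27)*149 - 33 = 35*149 - 33 = 5215 - 33 = 5182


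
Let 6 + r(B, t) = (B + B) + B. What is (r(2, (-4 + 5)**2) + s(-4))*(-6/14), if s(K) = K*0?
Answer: 0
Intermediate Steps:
r(B, t) = -6 + 3*B (r(B, t) = -6 + ((B + B) + B) = -6 + (2*B + B) = -6 + 3*B)
s(K) = 0
(r(2, (-4 + 5)**2) + s(-4))*(-6/14) = ((-6 + 3*2) + 0)*(-6/14) = ((-6 + 6) + 0)*(-6*1/14) = (0 + 0)*(-3/7) = 0*(-3/7) = 0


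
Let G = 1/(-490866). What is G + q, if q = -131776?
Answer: -64684358017/490866 ≈ -1.3178e+5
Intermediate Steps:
G = -1/490866 ≈ -2.0372e-6
G + q = -1/490866 - 131776 = -64684358017/490866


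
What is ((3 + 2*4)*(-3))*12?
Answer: -396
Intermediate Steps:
((3 + 2*4)*(-3))*12 = ((3 + 8)*(-3))*12 = (11*(-3))*12 = -33*12 = -396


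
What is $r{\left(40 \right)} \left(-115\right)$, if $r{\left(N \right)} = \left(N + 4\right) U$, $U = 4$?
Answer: $-20240$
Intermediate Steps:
$r{\left(N \right)} = 16 + 4 N$ ($r{\left(N \right)} = \left(N + 4\right) 4 = \left(4 + N\right) 4 = 16 + 4 N$)
$r{\left(40 \right)} \left(-115\right) = \left(16 + 4 \cdot 40\right) \left(-115\right) = \left(16 + 160\right) \left(-115\right) = 176 \left(-115\right) = -20240$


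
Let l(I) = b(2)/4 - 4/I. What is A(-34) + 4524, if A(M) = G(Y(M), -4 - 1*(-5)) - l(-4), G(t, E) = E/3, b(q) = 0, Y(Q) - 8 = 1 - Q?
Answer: 13570/3 ≈ 4523.3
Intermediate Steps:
Y(Q) = 9 - Q (Y(Q) = 8 + (1 - Q) = 9 - Q)
G(t, E) = E/3 (G(t, E) = E*(1/3) = E/3)
l(I) = -4/I (l(I) = 0/4 - 4/I = 0*(1/4) - 4/I = 0 - 4/I = -4/I)
A(M) = -2/3 (A(M) = (-4 - 1*(-5))/3 - (-4)/(-4) = (-4 + 5)/3 - (-4)*(-1)/4 = (1/3)*1 - 1*1 = 1/3 - 1 = -2/3)
A(-34) + 4524 = -2/3 + 4524 = 13570/3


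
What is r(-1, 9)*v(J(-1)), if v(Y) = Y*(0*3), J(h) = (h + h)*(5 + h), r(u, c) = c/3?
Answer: 0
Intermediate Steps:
r(u, c) = c/3 (r(u, c) = c*(⅓) = c/3)
J(h) = 2*h*(5 + h) (J(h) = (2*h)*(5 + h) = 2*h*(5 + h))
v(Y) = 0 (v(Y) = Y*0 = 0)
r(-1, 9)*v(J(-1)) = ((⅓)*9)*0 = 3*0 = 0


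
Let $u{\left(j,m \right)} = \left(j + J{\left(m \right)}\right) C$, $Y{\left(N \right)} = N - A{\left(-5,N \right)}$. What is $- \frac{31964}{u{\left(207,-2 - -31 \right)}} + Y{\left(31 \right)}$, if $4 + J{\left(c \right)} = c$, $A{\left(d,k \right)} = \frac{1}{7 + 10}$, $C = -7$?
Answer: $\frac{349403}{6902} \approx 50.623$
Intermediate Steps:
$A{\left(d,k \right)} = \frac{1}{17}$
$Y{\left(N \right)} = - \frac{1}{17} + N$ ($Y{\left(N \right)} = N - \frac{1}{17} = - \frac{1}{17} + N$)
$J{\left(c \right)} = -4 + c$
$u{\left(j,m \right)} = 28 - 7 j - 7 m$ ($u{\left(j,m \right)} = \left(j + \left(-4 + m\right)\right) \left(-7\right) = \left(-4 + j + m\right) \left(-7\right) = 28 - 7 j - 7 m$)
$- \frac{31964}{u{\left(207,-2 - -31 \right)}} + Y{\left(31 \right)} = - \frac{31964}{28 - 1449 - 7 \left(-2 - -31\right)} + \left(- \frac{1}{17} + 31\right) = - \frac{31964}{28 - 1449 - 7 \left(-2 + 31\right)} + \frac{526}{17} = - \frac{31964}{28 - 1449 - 203} + \frac{526}{17} = - \frac{31964}{-1624} + \frac{526}{17} = \left(-31964\right) \left(- \frac{1}{1624}\right) + \frac{526}{17} = \frac{7991}{406} + \frac{526}{17} = \frac{349403}{6902}$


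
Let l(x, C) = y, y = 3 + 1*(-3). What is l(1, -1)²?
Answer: 0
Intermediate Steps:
y = 0 (y = 3 - 3 = 0)
l(x, C) = 0
l(1, -1)² = 0² = 0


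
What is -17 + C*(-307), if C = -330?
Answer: 101293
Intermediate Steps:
-17 + C*(-307) = -17 - 330*(-307) = -17 + 101310 = 101293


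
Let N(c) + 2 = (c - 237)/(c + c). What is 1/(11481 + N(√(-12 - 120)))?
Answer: -44*I/(-505098*I + 79*√33) ≈ 8.7112e-5 - 7.8268e-8*I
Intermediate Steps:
N(c) = -2 + (-237 + c)/(2*c) (N(c) = -2 + (c - 237)/(c + c) = -2 + (-237 + c)/((2*c)) = -2 + (-237 + c)*(1/(2*c)) = -2 + (-237 + c)/(2*c))
1/(11481 + N(√(-12 - 120))) = 1/(11481 + 3*(-79 - √(-12 - 120))/(2*(√(-12 - 120)))) = 1/(11481 + 3*(-79 - √(-132))/(2*(√(-132)))) = 1/(11481 + 3*(-79 - 2*I*√33)/(2*((2*I*√33)))) = 1/(11481 + 3*(-I*√33/66)*(-79 - 2*I*√33)/2) = 1/(11481 - I*√33*(-79 - 2*I*√33)/44)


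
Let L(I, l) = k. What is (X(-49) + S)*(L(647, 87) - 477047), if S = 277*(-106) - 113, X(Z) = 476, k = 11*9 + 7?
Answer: 13830812059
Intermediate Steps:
k = 106 (k = 99 + 7 = 106)
L(I, l) = 106
S = -29475 (S = -29362 - 113 = -29475)
(X(-49) + S)*(L(647, 87) - 477047) = (476 - 29475)*(106 - 477047) = -28999*(-476941) = 13830812059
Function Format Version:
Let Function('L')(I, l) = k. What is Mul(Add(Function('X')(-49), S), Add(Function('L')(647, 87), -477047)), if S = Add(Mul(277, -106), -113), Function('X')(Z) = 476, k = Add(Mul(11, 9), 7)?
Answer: 13830812059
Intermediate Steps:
k = 106 (k = Add(99, 7) = 106)
Function('L')(I, l) = 106
S = -29475 (S = Add(-29362, -113) = -29475)
Mul(Add(Function('X')(-49), S), Add(Function('L')(647, 87), -477047)) = Mul(Add(476, -29475), Add(106, -477047)) = Mul(-28999, -476941) = 13830812059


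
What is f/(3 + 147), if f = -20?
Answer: -2/15 ≈ -0.13333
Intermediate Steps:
f/(3 + 147) = -20/(3 + 147) = -20/150 = -20*1/150 = -2/15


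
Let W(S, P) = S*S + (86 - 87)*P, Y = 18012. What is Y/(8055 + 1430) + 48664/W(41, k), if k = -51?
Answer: 123193706/4107005 ≈ 29.996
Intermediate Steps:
W(S, P) = S² - P
Y/(8055 + 1430) + 48664/W(41, k) = 18012/(8055 + 1430) + 48664/(41² - 1*(-51)) = 18012/9485 + 48664/(1681 + 51) = 18012*(1/9485) + 48664/1732 = 18012/9485 + 48664*(1/1732) = 18012/9485 + 12166/433 = 123193706/4107005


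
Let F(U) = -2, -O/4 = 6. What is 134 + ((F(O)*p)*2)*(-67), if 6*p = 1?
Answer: 536/3 ≈ 178.67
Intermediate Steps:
O = -24 (O = -4*6 = -24)
p = ⅙ (p = (⅙)*1 = ⅙ ≈ 0.16667)
134 + ((F(O)*p)*2)*(-67) = 134 + (-2*⅙*2)*(-67) = 134 - ⅓*2*(-67) = 134 - ⅔*(-67) = 134 + 134/3 = 536/3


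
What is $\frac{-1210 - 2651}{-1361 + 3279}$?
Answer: $- \frac{3861}{1918} \approx -2.013$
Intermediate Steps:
$\frac{-1210 - 2651}{-1361 + 3279} = - \frac{3861}{1918}$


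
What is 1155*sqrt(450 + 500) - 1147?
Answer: -1147 + 5775*sqrt(38) ≈ 34453.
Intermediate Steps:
1155*sqrt(450 + 500) - 1147 = 1155*sqrt(950) - 1147 = 1155*(5*sqrt(38)) - 1147 = 5775*sqrt(38) - 1147 = -1147 + 5775*sqrt(38)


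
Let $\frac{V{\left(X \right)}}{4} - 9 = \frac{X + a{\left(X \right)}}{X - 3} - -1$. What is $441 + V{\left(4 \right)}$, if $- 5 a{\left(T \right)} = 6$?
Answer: $\frac{2461}{5} \approx 492.2$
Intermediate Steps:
$a{\left(T \right)} = - \frac{6}{5}$ ($a{\left(T \right)} = \left(- \frac{1}{5}\right) 6 = - \frac{6}{5}$)
$V{\left(X \right)} = 40 + \frac{4 \left(- \frac{6}{5} + X\right)}{-3 + X}$ ($V{\left(X \right)} = 36 + 4 \left(\frac{X - \frac{6}{5}}{X - 3} - -1\right) = 36 + 4 \left(\frac{- \frac{6}{5} + X}{-3 + X} + 1\right) = 36 + 4 \left(1 + \frac{- \frac{6}{5} + X}{-3 + X}\right) = 36 + \left(4 + \frac{4 \left(- \frac{6}{5} + X\right)}{-3 + X}\right) = 40 + \frac{4 \left(- \frac{6}{5} + X\right)}{-3 + X}$)
$441 + V{\left(4 \right)} = 441 + \frac{4 \left(-156 + 55 \cdot 4\right)}{5 \left(-3 + 4\right)} = 441 + \frac{4 \left(-156 + 220\right)}{5 \cdot 1} = 441 + \frac{4}{5} \cdot 1 \cdot 64 = 441 + \frac{256}{5} = \frac{2461}{5}$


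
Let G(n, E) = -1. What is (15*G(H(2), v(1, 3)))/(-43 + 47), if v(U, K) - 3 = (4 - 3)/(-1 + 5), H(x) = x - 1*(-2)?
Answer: -15/4 ≈ -3.7500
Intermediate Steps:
H(x) = 2 + x (H(x) = x + 2 = 2 + x)
v(U, K) = 13/4 (v(U, K) = 3 + (4 - 3)/(-1 + 5) = 3 + 1/4 = 3 + 1*(¼) = 3 + ¼ = 13/4)
(15*G(H(2), v(1, 3)))/(-43 + 47) = (15*(-1))/(-43 + 47) = -15/4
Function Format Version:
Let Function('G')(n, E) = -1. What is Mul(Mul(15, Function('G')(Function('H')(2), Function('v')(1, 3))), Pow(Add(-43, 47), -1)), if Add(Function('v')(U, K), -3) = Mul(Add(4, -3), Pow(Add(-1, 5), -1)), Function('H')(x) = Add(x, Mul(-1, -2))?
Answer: Rational(-15, 4) ≈ -3.7500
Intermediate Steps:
Function('H')(x) = Add(2, x) (Function('H')(x) = Add(x, 2) = Add(2, x))
Function('v')(U, K) = Rational(13, 4) (Function('v')(U, K) = Add(3, Mul(Add(4, -3), Pow(Add(-1, 5), -1))) = Add(3, Mul(1, Pow(4, -1))) = Add(3, Mul(1, Rational(1, 4))) = Add(3, Rational(1, 4)) = Rational(13, 4))
Mul(Mul(15, Function('G')(Function('H')(2), Function('v')(1, 3))), Pow(Add(-43, 47), -1)) = Mul(Mul(15, -1), Pow(Add(-43, 47), -1)) = Mul(-15, Pow(4, -1)) = Mul(-15, Rational(1, 4)) = Rational(-15, 4)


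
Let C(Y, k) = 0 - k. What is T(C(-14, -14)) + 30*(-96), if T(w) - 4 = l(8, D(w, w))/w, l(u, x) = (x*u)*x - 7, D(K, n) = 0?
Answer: -5753/2 ≈ -2876.5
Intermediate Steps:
C(Y, k) = -k
l(u, x) = -7 + u*x² (l(u, x) = (u*x)*x - 7 = u*x² - 7 = -7 + u*x²)
T(w) = 4 - 7/w (T(w) = 4 + (-7 + 8*0²)/w = 4 + (-7 + 8*0)/w = 4 + (-7 + 0)/w = 4 - 7/w)
T(C(-14, -14)) + 30*(-96) = (4 - 7/((-1*(-14)))) + 30*(-96) = (4 - 7/14) - 2880 = (4 - 7*1/14) - 2880 = (4 - ½) - 2880 = 7/2 - 2880 = -5753/2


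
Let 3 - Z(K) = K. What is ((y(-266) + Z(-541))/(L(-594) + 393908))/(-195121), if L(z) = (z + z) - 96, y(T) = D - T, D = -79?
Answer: -731/76609187504 ≈ -9.5419e-9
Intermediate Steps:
Z(K) = 3 - K
y(T) = -79 - T
L(z) = -96 + 2*z (L(z) = 2*z - 96 = -96 + 2*z)
((y(-266) + Z(-541))/(L(-594) + 393908))/(-195121) = (((-79 - 1*(-266)) + (3 - 1*(-541)))/((-96 + 2*(-594)) + 393908))/(-195121) = (((-79 + 266) + (3 + 541))/((-96 - 1188) + 393908))*(-1/195121) = ((187 + 544)/(-1284 + 393908))*(-1/195121) = (731/392624)*(-1/195121) = -731/76609187504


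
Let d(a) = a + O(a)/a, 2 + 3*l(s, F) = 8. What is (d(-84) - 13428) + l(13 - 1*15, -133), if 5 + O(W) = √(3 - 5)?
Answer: -1134835/84 - I*√2/84 ≈ -13510.0 - 0.016836*I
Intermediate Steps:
O(W) = -5 + I*√2 (O(W) = -5 + √(3 - 5) = -5 + √(-2) = -5 + I*√2)
l(s, F) = 2 (l(s, F) = -⅔ + (⅓)*8 = -⅔ + 8/3 = 2)
d(a) = a + (-5 + I*√2)/a
(d(-84) - 13428) + l(13 - 1*15, -133) = ((-5 + (-84)² + I*√2)/(-84) - 13428) + 2 = (-(-5 + 7056 + I*√2)/84 - 13428) + 2 = (-(7051 + I*√2)/84 - 13428) + 2 = ((-7051/84 - I*√2/84) - 13428) + 2 = (-1135003/84 - I*√2/84) + 2 = -1134835/84 - I*√2/84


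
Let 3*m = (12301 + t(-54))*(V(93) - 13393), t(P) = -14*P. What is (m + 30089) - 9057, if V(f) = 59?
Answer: -174038942/3 ≈ -5.8013e+7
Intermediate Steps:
m = -174102038/3 (m = ((12301 - 14*(-54))*(59 - 13393))/3 = ((12301 + 756)*(-13334))/3 = (13057*(-13334))/3 = (⅓)*(-174102038) = -174102038/3 ≈ -5.8034e+7)
(m + 30089) - 9057 = (-174102038/3 + 30089) - 9057 = -174011771/3 - 9057 = -174038942/3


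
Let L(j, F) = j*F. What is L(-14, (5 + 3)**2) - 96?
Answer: -992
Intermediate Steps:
L(j, F) = F*j
L(-14, (5 + 3)**2) - 96 = (5 + 3)**2*(-14) - 96 = 8**2*(-14) - 96 = 64*(-14) - 96 = -896 - 96 = -992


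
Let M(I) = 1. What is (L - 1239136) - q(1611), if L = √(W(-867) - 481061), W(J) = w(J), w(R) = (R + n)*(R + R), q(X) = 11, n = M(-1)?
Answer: -1239147 + √1020583 ≈ -1.2381e+6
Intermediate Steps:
n = 1
w(R) = 2*R*(1 + R) (w(R) = (R + 1)*(R + R) = (1 + R)*(2*R) = 2*R*(1 + R))
W(J) = 2*J*(1 + J)
L = √1020583 (L = √(2*(-867)*(1 - 867) - 481061) = √(2*(-867)*(-866) - 481061) = √(1501644 - 481061) = √1020583 ≈ 1010.2)
(L - 1239136) - q(1611) = (√1020583 - 1239136) - 1*11 = (-1239136 + √1020583) - 11 = -1239147 + √1020583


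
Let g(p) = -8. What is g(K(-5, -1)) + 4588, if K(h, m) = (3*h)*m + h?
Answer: 4580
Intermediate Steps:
K(h, m) = h + 3*h*m (K(h, m) = 3*h*m + h = h + 3*h*m)
g(K(-5, -1)) + 4588 = -8 + 4588 = 4580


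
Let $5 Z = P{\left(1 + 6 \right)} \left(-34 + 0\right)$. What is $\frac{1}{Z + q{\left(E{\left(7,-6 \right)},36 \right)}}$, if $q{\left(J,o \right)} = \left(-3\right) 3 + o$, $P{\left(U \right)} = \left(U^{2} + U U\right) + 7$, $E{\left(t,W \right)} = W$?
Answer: $- \frac{1}{687} \approx -0.0014556$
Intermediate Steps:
$P{\left(U \right)} = 7 + 2 U^{2}$ ($P{\left(U \right)} = \left(U^{2} + U^{2}\right) + 7 = 2 U^{2} + 7 = 7 + 2 U^{2}$)
$q{\left(J,o \right)} = -9 + o$
$Z = -714$ ($Z = \frac{\left(7 + 2 \left(1 + 6\right)^{2}\right) \left(-34 + 0\right)}{5} = \frac{\left(7 + 2 \cdot 7^{2}\right) \left(-34\right)}{5} = \frac{\left(7 + 2 \cdot 49\right) \left(-34\right)}{5} = \frac{\left(7 + 98\right) \left(-34\right)}{5} = \frac{105 \left(-34\right)}{5} = \frac{1}{5} \left(-3570\right) = -714$)
$\frac{1}{Z + q{\left(E{\left(7,-6 \right)},36 \right)}} = \frac{1}{-714 + \left(-9 + 36\right)} = \frac{1}{-714 + 27} = \frac{1}{-687} = - \frac{1}{687}$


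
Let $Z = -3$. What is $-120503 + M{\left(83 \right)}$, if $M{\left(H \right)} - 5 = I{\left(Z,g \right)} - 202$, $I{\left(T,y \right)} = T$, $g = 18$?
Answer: $-120703$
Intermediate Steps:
$M{\left(H \right)} = -200$ ($M{\left(H \right)} = 5 - 205 = -200$)
$-120503 + M{\left(83 \right)} = -120503 - 200 = -120703$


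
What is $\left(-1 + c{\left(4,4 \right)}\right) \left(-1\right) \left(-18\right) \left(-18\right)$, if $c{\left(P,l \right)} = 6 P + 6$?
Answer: $-9396$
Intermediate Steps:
$c{\left(P,l \right)} = 6 + 6 P$
$\left(-1 + c{\left(4,4 \right)}\right) \left(-1\right) \left(-18\right) \left(-18\right) = \left(-1 + \left(6 + 6 \cdot 4\right)\right) \left(-1\right) \left(-18\right) \left(-18\right) = \left(-1 + \left(6 + 24\right)\right) \left(-1\right) \left(-18\right) \left(-18\right) = \left(-1 + 30\right) \left(-1\right) \left(-18\right) \left(-18\right) = 29 \left(-1\right) \left(-18\right) \left(-18\right) = \left(-29\right) \left(-18\right) \left(-18\right) = 522 \left(-18\right) = -9396$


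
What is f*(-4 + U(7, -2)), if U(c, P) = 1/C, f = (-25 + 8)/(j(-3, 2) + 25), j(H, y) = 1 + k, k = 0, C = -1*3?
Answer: 17/6 ≈ 2.8333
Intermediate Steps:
C = -3
j(H, y) = 1 (j(H, y) = 1 + 0 = 1)
f = -17/26 (f = (-25 + 8)/(1 + 25) = -17/26 ≈ -0.65385)
U(c, P) = -⅓ (U(c, P) = 1/(-3) = -⅓)
f*(-4 + U(7, -2)) = -17*(-4 - ⅓)/26 = -17/26*(-13/3) = 17/6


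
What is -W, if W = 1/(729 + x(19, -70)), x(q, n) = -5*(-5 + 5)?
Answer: -1/729 ≈ -0.0013717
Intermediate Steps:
x(q, n) = 0 (x(q, n) = -5*0 = 0)
W = 1/729 (W = 1/(729 + 0) = 1/729 ≈ 0.0013717)
-W = -1*1/729 = -1/729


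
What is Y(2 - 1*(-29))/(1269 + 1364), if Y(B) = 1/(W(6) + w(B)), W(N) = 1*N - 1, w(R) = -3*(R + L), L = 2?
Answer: -1/247502 ≈ -4.0404e-6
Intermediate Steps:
w(R) = -6 - 3*R (w(R) = -3*(R + 2) = -3*(2 + R) = -6 - 3*R)
W(N) = -1 + N (W(N) = N - 1 = -1 + N)
Y(B) = 1/(-1 - 3*B) (Y(B) = 1/((-1 + 6) + (-6 - 3*B)) = 1/(5 + (-6 - 3*B)) = 1/(-1 - 3*B))
Y(2 - 1*(-29))/(1269 + 1364) = (-1/(1 + 3*(2 - 1*(-29))))/(1269 + 1364) = -1/(1 + 3*(2 + 29))/2633 = -1/(1 + 3*31)*(1/2633) = -1/(1 + 93)*(1/2633) = -1/94*(1/2633) = -1*1/94*(1/2633) = -1/94*1/2633 = -1/247502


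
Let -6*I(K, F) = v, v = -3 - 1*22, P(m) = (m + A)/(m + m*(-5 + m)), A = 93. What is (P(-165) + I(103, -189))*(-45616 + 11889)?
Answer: -7832454937/55770 ≈ -1.4044e+5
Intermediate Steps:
P(m) = (93 + m)/(m + m*(-5 + m)) (P(m) = (m + 93)/(m + m*(-5 + m)) = (93 + m)/(m + m*(-5 + m)))
v = -25 (v = -3 - 22 = -25)
I(K, F) = 25/6 (I(K, F) = -⅙*(-25) = 25/6)
(P(-165) + I(103, -189))*(-45616 + 11889) = ((93 - 165)/((-165)*(-4 - 165)) + 25/6)*(-45616 + 11889) = (-1/165*(-72)/(-169) + 25/6)*(-33727) = (-1/165*(-1/169)*(-72) + 25/6)*(-33727) = (-24/9295 + 25/6)*(-33727) = (232231/55770)*(-33727) = -7832454937/55770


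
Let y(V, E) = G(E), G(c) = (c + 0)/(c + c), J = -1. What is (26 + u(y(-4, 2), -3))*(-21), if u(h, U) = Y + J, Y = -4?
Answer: -441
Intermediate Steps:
G(c) = ½ (G(c) = c/((2*c)) = c*(1/(2*c)) = ½)
y(V, E) = ½
u(h, U) = -5 (u(h, U) = -4 - 1 = -5)
(26 + u(y(-4, 2), -3))*(-21) = (26 - 5)*(-21) = 21*(-21) = -441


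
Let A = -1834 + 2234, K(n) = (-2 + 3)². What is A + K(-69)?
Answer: 401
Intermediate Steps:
K(n) = 1 (K(n) = 1² = 1)
A = 400
A + K(-69) = 400 + 1 = 401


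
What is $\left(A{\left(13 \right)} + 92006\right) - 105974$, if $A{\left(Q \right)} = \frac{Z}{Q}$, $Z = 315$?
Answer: $- \frac{181269}{13} \approx -13944.0$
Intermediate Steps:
$A{\left(Q \right)} = \frac{315}{Q}$
$\left(A{\left(13 \right)} + 92006\right) - 105974 = \left(\frac{315}{13} + 92006\right) - 105974 = \frac{1196393}{13} - 105974 = - \frac{181269}{13}$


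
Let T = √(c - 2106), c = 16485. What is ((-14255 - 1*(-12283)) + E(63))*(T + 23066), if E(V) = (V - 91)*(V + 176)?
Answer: -199843824 - 8664*√14379 ≈ -2.0088e+8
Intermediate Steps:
T = √14379 (T = √(16485 - 2106) = √14379 ≈ 119.91)
E(V) = (-91 + V)*(176 + V)
((-14255 - 1*(-12283)) + E(63))*(T + 23066) = ((-14255 - 1*(-12283)) + (-16016 + 63² + 85*63))*(√14379 + 23066) = ((-14255 + 12283) + (-16016 + 3969 + 5355))*(23066 + √14379) = (-1972 - 6692)*(23066 + √14379) = -8664*(23066 + √14379) = -199843824 - 8664*√14379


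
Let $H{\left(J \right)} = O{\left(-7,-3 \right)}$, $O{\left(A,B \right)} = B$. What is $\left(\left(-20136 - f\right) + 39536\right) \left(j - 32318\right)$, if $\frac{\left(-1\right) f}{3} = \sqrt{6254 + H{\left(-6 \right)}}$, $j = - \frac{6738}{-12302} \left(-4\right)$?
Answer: $- \frac{3856748983600}{6151} - \frac{596404482 \sqrt{6251}}{6151} \approx -6.3468 \cdot 10^{8}$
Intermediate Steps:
$H{\left(J \right)} = -3$
$j = - \frac{13476}{6151}$ ($j = \left(-6738\right) \left(- \frac{1}{12302}\right) \left(-4\right) = \frac{3369}{6151} \left(-4\right) = - \frac{13476}{6151} \approx -2.1909$)
$f = - 3 \sqrt{6251}$ ($f = - 3 \sqrt{6254 - 3} = - 3 \sqrt{6251} \approx -237.19$)
$\left(\left(-20136 - f\right) + 39536\right) \left(j - 32318\right) = \left(\left(-20136 - - 3 \sqrt{6251}\right) + 39536\right) \left(- \frac{13476}{6151} - 32318\right) = \left(\left(-20136 + 3 \sqrt{6251}\right) + 39536\right) \left(- \frac{198801494}{6151}\right) = \left(19400 + 3 \sqrt{6251}\right) \left(- \frac{198801494}{6151}\right) = - \frac{3856748983600}{6151} - \frac{596404482 \sqrt{6251}}{6151}$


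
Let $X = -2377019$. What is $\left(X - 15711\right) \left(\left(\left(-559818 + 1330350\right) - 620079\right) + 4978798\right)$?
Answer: $-12272912745230$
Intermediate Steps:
$\left(X - 15711\right) \left(\left(\left(-559818 + 1330350\right) - 620079\right) + 4978798\right) = \left(-2377019 - 15711\right) \left(\left(\left(-559818 + 1330350\right) - 620079\right) + 4978798\right) = - 2392730 \left(\left(770532 - 620079\right) + 4978798\right) = - 2392730 \left(150453 + 4978798\right) = \left(-2392730\right) 5129251 = -12272912745230$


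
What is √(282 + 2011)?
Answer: √2293 ≈ 47.885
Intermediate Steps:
√(282 + 2011) = √2293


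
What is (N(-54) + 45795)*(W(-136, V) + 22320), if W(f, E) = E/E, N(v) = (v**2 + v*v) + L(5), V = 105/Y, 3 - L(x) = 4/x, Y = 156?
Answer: 5762076866/5 ≈ 1.1524e+9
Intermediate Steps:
L(x) = 3 - 4/x
V = 35/52 (V = 105/156 = 105*(1/156) = 35/52 ≈ 0.67308)
N(v) = 11/5 + 2*v**2 (N(v) = (v**2 + v*v) + (3 - 4/5) = (v**2 + v**2) + (3 - 4*1/5) = 2*v**2 + (3 - 4/5) = 2*v**2 + 11/5 = 11/5 + 2*v**2)
W(f, E) = 1
(N(-54) + 45795)*(W(-136, V) + 22320) = ((11/5 + 2*(-54)**2) + 45795)*(1 + 22320) = ((11/5 + 2*2916) + 45795)*22321 = ((11/5 + 5832) + 45795)*22321 = (29171/5 + 45795)*22321 = (258146/5)*22321 = 5762076866/5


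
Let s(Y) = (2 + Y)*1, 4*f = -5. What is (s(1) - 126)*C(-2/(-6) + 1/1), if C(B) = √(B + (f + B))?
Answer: -41*√51/2 ≈ -146.40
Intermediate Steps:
f = -5/4 (f = (¼)*(-5) = -5/4 ≈ -1.2500)
C(B) = √(-5/4 + 2*B) (C(B) = √(B + (-5/4 + B)) = √(-5/4 + 2*B))
s(Y) = 2 + Y
(s(1) - 126)*C(-2/(-6) + 1/1) = ((2 + 1) - 126)*(√(-5 + 8*(-2/(-6) + 1/1))/2) = (3 - 126)*(√(-5 + 8*(-2*(-⅙) + 1*1))/2) = -123*√(-5 + 8*(⅓ + 1))/2 = -123*√(-5 + 8*(4/3))/2 = -123*√(-5 + 32/3)/2 = -123*√(17/3)/2 = -123*√51/3/2 = -41*√51/2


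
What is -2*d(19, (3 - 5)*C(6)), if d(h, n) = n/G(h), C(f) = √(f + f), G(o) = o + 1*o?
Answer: 4*√3/19 ≈ 0.36464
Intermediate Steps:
G(o) = 2*o (G(o) = o + o = 2*o)
C(f) = √2*√f (C(f) = √(2*f) = √2*√f)
d(h, n) = n/(2*h) (d(h, n) = n/((2*h)) = n*(1/(2*h)) = n/(2*h))
-2*d(19, (3 - 5)*C(6)) = -(3 - 5)*(√2*√6)/19 = -(-4*√3)/19 = -(-4)*√3/19 = 4*√3/19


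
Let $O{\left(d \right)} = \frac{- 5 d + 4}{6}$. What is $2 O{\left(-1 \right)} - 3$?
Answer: $0$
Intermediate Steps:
$O{\left(d \right)} = \frac{2}{3} - \frac{5 d}{6}$ ($O{\left(d \right)} = \left(4 - 5 d\right) \frac{1}{6} = \frac{2}{3} - \frac{5 d}{6}$)
$2 O{\left(-1 \right)} - 3 = 2 \left(\frac{2}{3} - - \frac{5}{6}\right) - 3 = 2 \left(\frac{2}{3} + \frac{5}{6}\right) + \left(-7 + 4\right) = 2 \cdot \frac{3}{2} - 3 = 3 - 3 = 0$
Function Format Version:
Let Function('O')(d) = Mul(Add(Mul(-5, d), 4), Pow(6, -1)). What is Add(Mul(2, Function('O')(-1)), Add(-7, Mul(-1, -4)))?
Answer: 0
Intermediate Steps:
Function('O')(d) = Add(Rational(2, 3), Mul(Rational(-5, 6), d)) (Function('O')(d) = Mul(Add(4, Mul(-5, d)), Rational(1, 6)) = Add(Rational(2, 3), Mul(Rational(-5, 6), d)))
Add(Mul(2, Function('O')(-1)), Add(-7, Mul(-1, -4))) = Add(Mul(2, Add(Rational(2, 3), Mul(Rational(-5, 6), -1))), Add(-7, Mul(-1, -4))) = Add(Mul(2, Add(Rational(2, 3), Rational(5, 6))), Add(-7, 4)) = Add(Mul(2, Rational(3, 2)), -3) = Add(3, -3) = 0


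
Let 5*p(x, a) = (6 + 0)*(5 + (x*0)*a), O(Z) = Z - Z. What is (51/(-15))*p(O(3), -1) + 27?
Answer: 33/5 ≈ 6.6000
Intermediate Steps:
O(Z) = 0
p(x, a) = 6 (p(x, a) = ((6 + 0)*(5 + (x*0)*a))/5 = (6*(5 + 0*a))/5 = (6*(5 + 0))/5 = (6*5)/5 = (1/5)*30 = 6)
(51/(-15))*p(O(3), -1) + 27 = (51/(-15))*6 + 27 = (51*(-1/15))*6 + 27 = -17/5*6 + 27 = -102/5 + 27 = 33/5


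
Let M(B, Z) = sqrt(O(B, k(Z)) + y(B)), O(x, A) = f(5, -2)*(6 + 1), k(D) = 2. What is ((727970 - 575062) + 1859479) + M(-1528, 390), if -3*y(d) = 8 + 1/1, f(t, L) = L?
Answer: 2012387 + I*sqrt(17) ≈ 2.0124e+6 + 4.1231*I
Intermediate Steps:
y(d) = -3 (y(d) = -(8 + 1/1)/3 = -(8 + 1)/3 = -1/3*9 = -3)
O(x, A) = -14 (O(x, A) = -2*(6 + 1) = -2*7 = -14)
M(B, Z) = I*sqrt(17) (M(B, Z) = sqrt(-14 - 3) = sqrt(-17) = I*sqrt(17))
((727970 - 575062) + 1859479) + M(-1528, 390) = ((727970 - 575062) + 1859479) + I*sqrt(17) = (152908 + 1859479) + I*sqrt(17) = 2012387 + I*sqrt(17)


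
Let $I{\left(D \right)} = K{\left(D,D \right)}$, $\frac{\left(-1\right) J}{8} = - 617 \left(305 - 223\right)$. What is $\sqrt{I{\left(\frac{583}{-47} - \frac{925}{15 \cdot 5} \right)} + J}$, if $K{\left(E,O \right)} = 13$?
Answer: $\sqrt{404765} \approx 636.21$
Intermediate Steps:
$J = 404752$ ($J = - 8 \left(- 617 \left(305 - 223\right)\right) = - 8 \left(\left(-617\right) 82\right) = \left(-8\right) \left(-50594\right) = 404752$)
$I{\left(D \right)} = 13$
$\sqrt{I{\left(\frac{583}{-47} - \frac{925}{15 \cdot 5} \right)} + J} = \sqrt{13 + 404752} = \sqrt{404765}$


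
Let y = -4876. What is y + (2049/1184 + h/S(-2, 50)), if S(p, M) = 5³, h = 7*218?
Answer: -719585091/148000 ≈ -4862.1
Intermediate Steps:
h = 1526
S(p, M) = 125
y + (2049/1184 + h/S(-2, 50)) = -4876 + (2049/1184 + 1526/125) = -4876 + 2062909/148000 = -719585091/148000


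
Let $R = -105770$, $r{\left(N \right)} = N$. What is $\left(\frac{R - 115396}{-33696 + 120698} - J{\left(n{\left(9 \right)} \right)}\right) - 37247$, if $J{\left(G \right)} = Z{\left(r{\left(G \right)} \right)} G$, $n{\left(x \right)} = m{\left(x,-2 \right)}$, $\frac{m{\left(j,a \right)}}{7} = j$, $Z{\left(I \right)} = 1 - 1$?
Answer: $- \frac{1620392330}{43501} \approx -37250.0$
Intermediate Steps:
$Z{\left(I \right)} = 0$ ($Z{\left(I \right)} = 1 - 1 = 0$)
$m{\left(j,a \right)} = 7 j$
$n{\left(x \right)} = 7 x$
$J{\left(G \right)} = 0$ ($J{\left(G \right)} = 0 G = 0$)
$\left(\frac{R - 115396}{-33696 + 120698} - J{\left(n{\left(9 \right)} \right)}\right) - 37247 = \left(\frac{-105770 - 115396}{-33696 + 120698} - 0\right) - 37247 = \left(- \frac{221166}{87002} + 0\right) - 37247 = \left(\left(-221166\right) \frac{1}{87002} + 0\right) - 37247 = \left(- \frac{110583}{43501} + 0\right) - 37247 = - \frac{110583}{43501} - 37247 = - \frac{1620392330}{43501}$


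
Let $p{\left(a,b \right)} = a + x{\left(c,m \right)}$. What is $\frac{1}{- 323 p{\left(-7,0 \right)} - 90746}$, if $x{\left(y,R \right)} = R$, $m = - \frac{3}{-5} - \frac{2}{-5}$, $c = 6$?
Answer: $- \frac{1}{88808} \approx -1.126 \cdot 10^{-5}$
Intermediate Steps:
$m = 1$ ($m = \left(-3\right) \left(- \frac{1}{5}\right) - - \frac{2}{5} = \frac{3}{5} + \frac{2}{5} = 1$)
$p{\left(a,b \right)} = 1 + a$ ($p{\left(a,b \right)} = a + 1 = 1 + a$)
$\frac{1}{- 323 p{\left(-7,0 \right)} - 90746} = \frac{1}{- 323 \left(1 - 7\right) - 90746} = \frac{1}{\left(-323\right) \left(-6\right) - 90746} = \frac{1}{1938 - 90746} = \frac{1}{-88808} = - \frac{1}{88808}$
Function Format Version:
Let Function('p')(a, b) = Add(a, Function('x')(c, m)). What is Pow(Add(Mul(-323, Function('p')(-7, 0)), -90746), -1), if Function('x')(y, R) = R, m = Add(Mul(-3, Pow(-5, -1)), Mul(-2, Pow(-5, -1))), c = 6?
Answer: Rational(-1, 88808) ≈ -1.1260e-5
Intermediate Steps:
m = 1 (m = Add(Mul(-3, Rational(-1, 5)), Mul(-2, Rational(-1, 5))) = Add(Rational(3, 5), Rational(2, 5)) = 1)
Function('p')(a, b) = Add(1, a) (Function('p')(a, b) = Add(a, 1) = Add(1, a))
Pow(Add(Mul(-323, Function('p')(-7, 0)), -90746), -1) = Pow(Add(Mul(-323, Add(1, -7)), -90746), -1) = Pow(Add(Mul(-323, -6), -90746), -1) = Pow(Add(1938, -90746), -1) = Pow(-88808, -1) = Rational(-1, 88808)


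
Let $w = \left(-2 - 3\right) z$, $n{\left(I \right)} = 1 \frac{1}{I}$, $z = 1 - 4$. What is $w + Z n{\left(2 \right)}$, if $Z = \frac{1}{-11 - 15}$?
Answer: $\frac{779}{52} \approx 14.981$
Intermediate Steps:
$Z = - \frac{1}{26}$ ($Z = \frac{1}{-26} = - \frac{1}{26} \approx -0.038462$)
$z = -3$ ($z = 1 - 4 = -3$)
$n{\left(I \right)} = \frac{1}{I}$
$w = 15$ ($w = \left(-2 - 3\right) \left(-3\right) = \left(-5\right) \left(-3\right) = 15$)
$w + Z n{\left(2 \right)} = 15 - \frac{1}{26 \cdot 2} = 15 - \frac{1}{52} = \frac{779}{52}$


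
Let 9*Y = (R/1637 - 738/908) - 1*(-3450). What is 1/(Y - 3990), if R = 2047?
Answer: -6688782/24123881795 ≈ -0.00027727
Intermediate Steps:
Y = 2564358385/6688782 (Y = ((2047/1637 - 738/908) - 1*(-3450))/9 = ((2047*(1/1637) - 738*1/908) + 3450)/9 = ((2047/1637 - 369/454) + 3450)/9 = (325285/743198 + 3450)/9 = (⅑)*(2564358385/743198) = 2564358385/6688782 ≈ 383.38)
1/(Y - 3990) = 1/(2564358385/6688782 - 3990) = 1/(-24123881795/6688782) = -6688782/24123881795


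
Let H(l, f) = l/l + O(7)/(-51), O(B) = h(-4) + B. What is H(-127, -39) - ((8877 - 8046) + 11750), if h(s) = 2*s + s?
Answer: -641575/51 ≈ -12580.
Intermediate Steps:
h(s) = 3*s
O(B) = -12 + B (O(B) = 3*(-4) + B = -12 + B)
H(l, f) = 56/51 (H(l, f) = l/l + (-12 + 7)/(-51) = 1 - 5*(-1/51) = 1 + 5/51 = 56/51)
H(-127, -39) - ((8877 - 8046) + 11750) = 56/51 - ((8877 - 8046) + 11750) = 56/51 - (831 + 11750) = 56/51 - 1*12581 = 56/51 - 12581 = -641575/51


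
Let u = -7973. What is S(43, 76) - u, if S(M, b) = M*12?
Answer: 8489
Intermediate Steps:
S(M, b) = 12*M
S(43, 76) - u = 12*43 - 1*(-7973) = 516 + 7973 = 8489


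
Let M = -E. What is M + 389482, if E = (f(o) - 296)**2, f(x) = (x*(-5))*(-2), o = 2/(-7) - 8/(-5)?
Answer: 15164218/49 ≈ 3.0947e+5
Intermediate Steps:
o = 46/35 (o = 2*(-1/7) - 8*(-1/5) = -2/7 + 8/5 = 46/35 ≈ 1.3143)
f(x) = 10*x (f(x) = -5*x*(-2) = 10*x)
E = 3920400/49 (E = (10*(46/35) - 296)**2 = (92/7 - 296)**2 = (-1980/7)**2 = 3920400/49 ≈ 80008.)
M = -3920400/49 (M = -1*3920400/49 = -3920400/49 ≈ -80008.)
M + 389482 = -3920400/49 + 389482 = 15164218/49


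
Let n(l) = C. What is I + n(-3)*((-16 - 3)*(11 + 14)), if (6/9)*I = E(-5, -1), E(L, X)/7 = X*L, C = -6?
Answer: 5805/2 ≈ 2902.5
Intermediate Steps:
n(l) = -6
E(L, X) = 7*L*X (E(L, X) = 7*(X*L) = 7*(L*X) = 7*L*X)
I = 105/2 (I = 3*(7*(-5)*(-1))/2 = (3/2)*35 = 105/2 ≈ 52.500)
I + n(-3)*((-16 - 3)*(11 + 14)) = 105/2 - 6*(-16 - 3)*(11 + 14) = 105/2 - (-114)*25 = 105/2 - 6*(-475) = 105/2 + 2850 = 5805/2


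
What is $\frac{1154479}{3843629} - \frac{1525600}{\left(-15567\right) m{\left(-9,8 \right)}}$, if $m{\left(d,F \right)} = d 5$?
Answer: $- \frac{1011022109143}{538503953787} \approx -1.8775$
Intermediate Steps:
$m{\left(d,F \right)} = 5 d$
$\frac{1154479}{3843629} - \frac{1525600}{\left(-15567\right) m{\left(-9,8 \right)}} = \frac{1154479}{3843629} - \frac{1525600}{\left(-15567\right) 5 \left(-9\right)} = 1154479 \cdot \frac{1}{3843629} - \frac{1525600}{\left(-15567\right) \left(-45\right)} = \frac{1154479}{3843629} - \frac{1525600}{700515} = \frac{1154479}{3843629} - \frac{305120}{140103} = - \frac{1011022109143}{538503953787}$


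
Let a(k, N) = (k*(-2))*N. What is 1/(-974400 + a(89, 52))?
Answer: -1/983656 ≈ -1.0166e-6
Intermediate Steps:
a(k, N) = -2*N*k (a(k, N) = (-2*k)*N = -2*N*k)
1/(-974400 + a(89, 52)) = 1/(-974400 - 2*52*89) = 1/(-974400 - 9256) = 1/(-983656) = -1/983656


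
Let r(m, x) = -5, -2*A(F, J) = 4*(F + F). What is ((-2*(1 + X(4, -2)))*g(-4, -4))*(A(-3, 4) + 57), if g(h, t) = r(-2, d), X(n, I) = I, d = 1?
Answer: -690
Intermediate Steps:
A(F, J) = -4*F (A(F, J) = -2*(F + F) = -2*2*F = -4*F)
g(h, t) = -5
((-2*(1 + X(4, -2)))*g(-4, -4))*(A(-3, 4) + 57) = (-2*(1 - 2)*(-5))*(-4*(-3) + 57) = (-2*(-1)*(-5))*(12 + 57) = (-1*(-2)*(-5))*69 = (2*(-5))*69 = -10*69 = -690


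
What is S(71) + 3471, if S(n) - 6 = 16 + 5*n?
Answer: 3848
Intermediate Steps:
S(n) = 22 + 5*n (S(n) = 6 + (16 + 5*n) = 22 + 5*n)
S(71) + 3471 = (22 + 5*71) + 3471 = (22 + 355) + 3471 = 377 + 3471 = 3848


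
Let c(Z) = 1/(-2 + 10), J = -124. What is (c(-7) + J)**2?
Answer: 982081/64 ≈ 15345.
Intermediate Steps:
c(Z) = 1/8
(c(-7) + J)**2 = (1/8 - 124)**2 = (-991/8)**2 = 982081/64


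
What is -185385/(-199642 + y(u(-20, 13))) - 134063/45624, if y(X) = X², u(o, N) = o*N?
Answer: -1540656901/1004047368 ≈ -1.5344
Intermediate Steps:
u(o, N) = N*o
-185385/(-199642 + y(u(-20, 13))) - 134063/45624 = -185385/(-199642 + (13*(-20))²) - 134063/45624 = -185385/(-199642 + (-260)²) - 134063*1/45624 = -185385/(-199642 + 67600) - 134063/45624 = -185385/(-132042) - 134063/45624 = -185385*(-1/132042) - 134063/45624 = 61795/44014 - 134063/45624 = -1540656901/1004047368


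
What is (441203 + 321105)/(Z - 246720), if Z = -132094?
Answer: -381154/189407 ≈ -2.0124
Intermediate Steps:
(441203 + 321105)/(Z - 246720) = (441203 + 321105)/(-132094 - 246720) = 762308/(-378814) = 762308*(-1/378814) = -381154/189407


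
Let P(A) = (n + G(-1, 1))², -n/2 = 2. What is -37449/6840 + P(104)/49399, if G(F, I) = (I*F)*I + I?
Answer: -10817741/1975960 ≈ -5.4747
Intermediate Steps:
n = -4 (n = -2*2 = -4)
G(F, I) = I + F*I² (G(F, I) = (F*I)*I + I = F*I² + I = I + F*I²)
P(A) = 16 (P(A) = (-4 + 1*(1 - 1*1))² = (-4 + 1*(1 - 1))² = (-4 + 1*0)² = (-4 + 0)² = (-4)² = 16)
-37449/6840 + P(104)/49399 = -37449/6840 + 16/49399 = -37449*1/6840 + 16*(1/49399) = -219/40 + 16/49399 = -10817741/1975960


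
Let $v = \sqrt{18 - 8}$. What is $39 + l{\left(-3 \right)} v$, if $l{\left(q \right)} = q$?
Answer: $39 - 3 \sqrt{10} \approx 29.513$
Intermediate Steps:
$v = \sqrt{10} \approx 3.1623$
$39 + l{\left(-3 \right)} v = 39 - 3 \sqrt{10}$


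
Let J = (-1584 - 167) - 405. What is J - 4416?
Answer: -6572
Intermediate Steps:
J = -2156 (J = -1751 - 405 = -2156)
J - 4416 = -2156 - 4416 = -6572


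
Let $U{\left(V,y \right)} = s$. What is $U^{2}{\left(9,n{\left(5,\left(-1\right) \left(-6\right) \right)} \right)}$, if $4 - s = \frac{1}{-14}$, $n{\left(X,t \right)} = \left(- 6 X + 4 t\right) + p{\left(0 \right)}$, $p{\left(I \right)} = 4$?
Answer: $\frac{3249}{196} \approx 16.577$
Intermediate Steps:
$n{\left(X,t \right)} = 4 - 6 X + 4 t$ ($n{\left(X,t \right)} = \left(- 6 X + 4 t\right) + 4 = 4 - 6 X + 4 t$)
$s = \frac{57}{14}$ ($s = 4 - \frac{1}{-14} = 4 - - \frac{1}{14} = 4 + \frac{1}{14} = \frac{57}{14} \approx 4.0714$)
$U{\left(V,y \right)} = \frac{57}{14}$
$U^{2}{\left(9,n{\left(5,\left(-1\right) \left(-6\right) \right)} \right)} = \left(\frac{57}{14}\right)^{2} = \frac{3249}{196}$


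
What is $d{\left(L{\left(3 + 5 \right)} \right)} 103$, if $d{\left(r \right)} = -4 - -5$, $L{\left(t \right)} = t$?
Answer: $103$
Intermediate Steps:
$d{\left(r \right)} = 1$ ($d{\left(r \right)} = -4 + 5 = 1$)
$d{\left(L{\left(3 + 5 \right)} \right)} 103 = 1 \cdot 103 = 103$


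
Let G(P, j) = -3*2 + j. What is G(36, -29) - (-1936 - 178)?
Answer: 2079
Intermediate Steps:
G(P, j) = -6 + j
G(36, -29) - (-1936 - 178) = (-6 - 29) - (-1936 - 178) = -35 - 1*(-2114) = -35 + 2114 = 2079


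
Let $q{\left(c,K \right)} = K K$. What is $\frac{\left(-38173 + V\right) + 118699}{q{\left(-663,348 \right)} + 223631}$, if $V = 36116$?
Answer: $\frac{116642}{344735} \approx 0.33835$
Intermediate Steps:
$q{\left(c,K \right)} = K^{2}$
$\frac{\left(-38173 + V\right) + 118699}{q{\left(-663,348 \right)} + 223631} = \frac{\left(-38173 + 36116\right) + 118699}{348^{2} + 223631} = \frac{-2057 + 118699}{121104 + 223631} = \frac{116642}{344735}$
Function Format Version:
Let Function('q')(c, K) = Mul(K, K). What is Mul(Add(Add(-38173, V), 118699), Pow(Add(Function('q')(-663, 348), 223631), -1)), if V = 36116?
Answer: Rational(116642, 344735) ≈ 0.33835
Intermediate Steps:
Function('q')(c, K) = Pow(K, 2)
Mul(Add(Add(-38173, V), 118699), Pow(Add(Function('q')(-663, 348), 223631), -1)) = Mul(Add(Add(-38173, 36116), 118699), Pow(Add(Pow(348, 2), 223631), -1)) = Mul(Add(-2057, 118699), Pow(Add(121104, 223631), -1)) = Mul(116642, Pow(344735, -1)) = Mul(116642, Rational(1, 344735)) = Rational(116642, 344735)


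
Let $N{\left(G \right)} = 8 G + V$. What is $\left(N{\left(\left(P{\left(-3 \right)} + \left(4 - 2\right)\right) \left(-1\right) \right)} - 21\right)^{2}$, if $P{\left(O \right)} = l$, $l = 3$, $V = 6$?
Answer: $3025$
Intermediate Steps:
$P{\left(O \right)} = 3$
$N{\left(G \right)} = 6 + 8 G$ ($N{\left(G \right)} = 8 G + 6 = 6 + 8 G$)
$\left(N{\left(\left(P{\left(-3 \right)} + \left(4 - 2\right)\right) \left(-1\right) \right)} - 21\right)^{2} = \left(\left(6 + 8 \left(3 + \left(4 - 2\right)\right) \left(-1\right)\right) - 21\right)^{2} = \left(\left(6 + 8 \left(3 + 2\right) \left(-1\right)\right) - 21\right)^{2} = \left(\left(6 + 8 \cdot 5 \left(-1\right)\right) - 21\right)^{2} = \left(\left(6 + 8 \left(-5\right)\right) - 21\right)^{2} = \left(\left(6 - 40\right) - 21\right)^{2} = \left(-34 - 21\right)^{2} = \left(-55\right)^{2} = 3025$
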